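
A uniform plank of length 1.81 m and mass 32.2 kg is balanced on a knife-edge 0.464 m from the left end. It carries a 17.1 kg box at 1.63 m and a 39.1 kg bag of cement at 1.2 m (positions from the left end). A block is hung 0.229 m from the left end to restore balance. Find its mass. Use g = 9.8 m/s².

Take moments about the knife-edge (at 0.464 m from the left end).
Beam weight: 32.2 × 9.8 = 315.6 N down at 0.905 m → arm 0.441 m, τ = 315.6 × 0.441 = 139.2 N·m clockwise.
Box: 17.1 × 9.8 = 167.6 N down at 1.63 m → arm 1.166 m, τ = 167.6 × 1.166 = 195.4 N·m clockwise.
Bag of cement: 39.1 × 9.8 = 383.2 N down at 1.2 m → arm 0.736 m, τ = 383.2 × 0.736 = 282 N·m clockwise.
Net moment of known loads = 616.6 N·m clockwise.
An unknown mass m at 0.229 m has arm 0.235 m; its moment is m·g·0.235 counterclockwise.
Balancing moments: m × 9.8 × 0.235 = 616.6, giving m = 616.6 / (9.8 × 0.235) = 268 kg.

m ≈ 268 kg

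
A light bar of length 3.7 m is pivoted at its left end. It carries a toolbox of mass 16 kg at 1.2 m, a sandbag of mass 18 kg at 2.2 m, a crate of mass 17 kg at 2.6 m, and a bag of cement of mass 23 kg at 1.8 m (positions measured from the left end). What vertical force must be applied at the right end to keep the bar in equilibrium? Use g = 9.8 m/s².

F ≈ 382 N

Taking torques about the left end:
Toolbox: 16 × 9.8 = 156.8 N down at 1.2 m → arm 1.2 m, τ = 156.8 × 1.2 = 188.2 N·m clockwise.
Sandbag: 18 × 9.8 = 176.4 N down at 2.2 m → arm 2.2 m, τ = 176.4 × 2.2 = 388.1 N·m clockwise.
Crate: 17 × 9.8 = 166.6 N down at 2.6 m → arm 2.6 m, τ = 166.6 × 2.6 = 433.2 N·m clockwise.
Bag of cement: 23 × 9.8 = 225.4 N down at 1.8 m → arm 1.8 m, τ = 225.4 × 1.8 = 405.7 N·m clockwise.
Net moment of the loads = 1415 N·m clockwise.
The upward force F acts at the right end, arm 3.7 m, giving F × 3.7 counterclockwise.
Setting net torque to zero: F × 3.7 = 1415 → F = 1415 / 3.7 = 382 N.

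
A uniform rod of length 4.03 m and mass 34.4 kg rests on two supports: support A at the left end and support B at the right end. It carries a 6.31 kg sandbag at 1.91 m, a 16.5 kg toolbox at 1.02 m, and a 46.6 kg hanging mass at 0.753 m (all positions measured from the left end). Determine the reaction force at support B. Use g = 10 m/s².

Choose support A as the axis so its reaction then has zero moment arm.
Beam weight: 34.4 × 10 = 344 N down at 2.015 m → arm 2.015 m, τ = 344 × 2.015 = 693.2 N·m clockwise.
Sandbag: 6.31 × 10 = 63.1 N down at 1.91 m → arm 1.91 m, τ = 63.1 × 1.91 = 120.5 N·m clockwise.
Toolbox: 16.5 × 10 = 165 N down at 1.02 m → arm 1.02 m, τ = 165 × 1.02 = 168.3 N·m clockwise.
Hanging mass: 46.6 × 10 = 466 N down at 0.753 m → arm 0.753 m, τ = 466 × 0.753 = 350.9 N·m clockwise.
Net load moment about support A = 1333 N·m clockwise.
Reaction R at support B is upward at 4.03 m, arm 4.03 m → moment R × 4.03 counterclockwise.
Balancing moments: R × 4.03 = 1333, giving R = 331 N.

R_B ≈ 331 N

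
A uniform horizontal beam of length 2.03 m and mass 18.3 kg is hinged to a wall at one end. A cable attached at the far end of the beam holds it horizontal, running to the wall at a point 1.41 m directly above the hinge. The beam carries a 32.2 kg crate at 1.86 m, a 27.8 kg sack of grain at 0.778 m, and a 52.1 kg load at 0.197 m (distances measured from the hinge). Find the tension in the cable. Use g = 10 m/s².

Take moments about the hinge.
Beam weight: 18.3 × 10 = 183 N down at 1.015 m → arm 1.015 m, τ = 183 × 1.015 = 185.7 N·m clockwise.
Crate: 32.2 × 10 = 322 N down at 1.86 m → arm 1.86 m, τ = 322 × 1.86 = 598.9 N·m clockwise.
Sack of grain: 27.8 × 10 = 278 N down at 0.778 m → arm 0.778 m, τ = 278 × 0.778 = 216.3 N·m clockwise.
Load: 52.1 × 10 = 521 N down at 0.197 m → arm 0.197 m, τ = 521 × 0.197 = 102.6 N·m clockwise.
Total clockwise load moment = 1103 N·m.
The cable tension T acts at 2.03 m; only its component perpendicular to the beam, T sinθ, produces torque. sinθ = h/√(h²+d²) = 1.41/√(1.41²+2.03²) = 0.5705.
Balancing moments: T × 2.03 × 0.5705 = 1103, giving T = 1103 / 1.158 = 953 N.

T ≈ 953 N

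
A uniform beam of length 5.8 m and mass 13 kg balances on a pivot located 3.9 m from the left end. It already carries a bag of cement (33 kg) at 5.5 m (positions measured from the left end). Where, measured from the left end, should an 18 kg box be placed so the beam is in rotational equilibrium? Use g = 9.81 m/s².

Sum moments about the pivot (at 3.9 m from the left end) (the support reaction has zero arm there).
Beam weight: 13 × 9.81 = 127.5 N down at 2.9 m → arm 1 m, τ = 127.5 × 1 = 127.5 N·m counterclockwise.
Bag of cement: 33 × 9.81 = 323.7 N down at 5.5 m → arm 1.6 m, τ = 323.7 × 1.6 = 517.9 N·m clockwise.
Net moment of existing loads = 390.4 N·m clockwise.
The box weighs 18 × 9.81 = 176.6 N and must supply an equal counterclockwise moment, so its lever arm about the pivot is 390.4 / 176.6 = 2.21 m.
That puts it at 3.9 − 2.21 = 1.69 m from the left end.

x ≈ 1.69 m from the left end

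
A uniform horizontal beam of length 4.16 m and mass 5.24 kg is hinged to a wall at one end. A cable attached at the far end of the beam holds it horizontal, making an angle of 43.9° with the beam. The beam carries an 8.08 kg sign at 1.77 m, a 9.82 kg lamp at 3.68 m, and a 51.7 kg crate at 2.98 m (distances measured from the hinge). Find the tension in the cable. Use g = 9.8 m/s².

T ≈ 732 N

Take moments about the hinge.
Beam weight: 5.24 × 9.8 = 51.35 N down at 2.08 m → arm 2.08 m, τ = 51.35 × 2.08 = 106.8 N·m clockwise.
Sign: 8.08 × 9.8 = 79.18 N down at 1.77 m → arm 1.77 m, τ = 79.18 × 1.77 = 140.1 N·m clockwise.
Lamp: 9.82 × 9.8 = 96.24 N down at 3.68 m → arm 3.68 m, τ = 96.24 × 3.68 = 354.2 N·m clockwise.
Crate: 51.7 × 9.8 = 506.7 N down at 2.98 m → arm 2.98 m, τ = 506.7 × 2.98 = 1510 N·m clockwise.
Total clockwise load moment = 2111 N·m.
The cable tension T acts at 4.16 m; only its component perpendicular to the beam, T sinθ, produces torque. sin 43.9° = 0.6934.
For rotational equilibrium, T × 4.16 × 0.6934 = 2111, so T = 2111 / 2.885 = 732 N.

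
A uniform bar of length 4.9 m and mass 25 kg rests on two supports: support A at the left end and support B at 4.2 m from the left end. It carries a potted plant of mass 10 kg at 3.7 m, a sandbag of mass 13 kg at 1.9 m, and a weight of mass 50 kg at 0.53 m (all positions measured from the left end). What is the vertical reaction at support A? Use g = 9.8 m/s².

Choose support B as the axis so its reaction then has zero moment arm.
Beam weight: 25 × 9.8 = 245 N down at 2.45 m → arm 1.75 m, τ = 245 × 1.75 = 428.8 N·m counterclockwise.
Potted plant: 10 × 9.8 = 98 N down at 3.7 m → arm 0.5 m, τ = 98 × 0.5 = 49 N·m counterclockwise.
Sandbag: 13 × 9.8 = 127.4 N down at 1.9 m → arm 2.3 m, τ = 127.4 × 2.3 = 293 N·m counterclockwise.
Weight: 50 × 9.8 = 490 N down at 0.53 m → arm 3.67 m, τ = 490 × 3.67 = 1798 N·m counterclockwise.
Net load moment about support B = 2569 N·m counterclockwise.
Reaction R at support A is upward at 0 m, arm 4.2 m → moment R × 4.2 clockwise.
Στ = 0 ⇒ R × 4.2 = 2569 ⇒ R = 612 N.

R_A ≈ 612 N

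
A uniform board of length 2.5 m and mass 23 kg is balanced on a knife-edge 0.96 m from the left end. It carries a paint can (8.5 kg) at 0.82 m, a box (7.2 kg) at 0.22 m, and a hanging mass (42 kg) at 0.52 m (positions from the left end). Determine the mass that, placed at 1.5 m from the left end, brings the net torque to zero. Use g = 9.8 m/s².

Sum moments about the knife-edge (at 0.96 m from the left end) (the support reaction has zero arm there).
Beam weight: 23 × 9.8 = 225.4 N down at 1.25 m → arm 0.29 m, τ = 225.4 × 0.29 = 65.37 N·m clockwise.
Paint can: 8.5 × 9.8 = 83.3 N down at 0.82 m → arm 0.14 m, τ = 83.3 × 0.14 = 11.66 N·m counterclockwise.
Box: 7.2 × 9.8 = 70.56 N down at 0.22 m → arm 0.74 m, τ = 70.56 × 0.74 = 52.21 N·m counterclockwise.
Hanging mass: 42 × 9.8 = 411.6 N down at 0.52 m → arm 0.44 m, τ = 411.6 × 0.44 = 181.1 N·m counterclockwise.
Net moment of known loads = 179.6 N·m counterclockwise.
An unknown mass m at 1.5 m has arm 0.54 m; its moment is m·g·0.54 clockwise.
For rotational equilibrium, m × 9.8 × 0.54 = 179.6, so m = 179.6 / (9.8 × 0.54) = 33.9 kg.

m ≈ 33.9 kg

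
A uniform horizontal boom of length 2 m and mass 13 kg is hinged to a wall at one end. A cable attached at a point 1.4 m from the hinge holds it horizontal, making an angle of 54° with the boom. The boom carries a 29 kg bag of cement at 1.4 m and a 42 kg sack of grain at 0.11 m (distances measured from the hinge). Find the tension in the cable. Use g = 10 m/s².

Choose the hinge as the axis so the unknown hinge reaction has zero arm there.
Beam weight: 13 × 10 = 130 N down at 1 m → arm 1 m, τ = 130 × 1 = 130 N·m clockwise.
Bag of cement: 29 × 10 = 290 N down at 1.4 m → arm 1.4 m, τ = 290 × 1.4 = 406 N·m clockwise.
Sack of grain: 42 × 10 = 420 N down at 0.11 m → arm 0.11 m, τ = 420 × 0.11 = 46.2 N·m clockwise.
Total clockwise load moment = 582.2 N·m.
The cable tension T acts at 1.4 m; only its component perpendicular to the boom, T sinθ, produces torque. sin 54° = 0.809.
Στ = 0 ⇒ T × 1.4 × 0.809 = 582.2 ⇒ T = 582.2 / 1.133 = 514 N.

T ≈ 514 N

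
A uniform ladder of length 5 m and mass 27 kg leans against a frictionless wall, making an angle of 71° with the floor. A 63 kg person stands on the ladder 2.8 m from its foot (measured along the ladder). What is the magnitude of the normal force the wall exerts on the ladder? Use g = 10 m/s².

N_wall ≈ 168 N

About the foot of the ladder:
Ladder weight 27×10 = 270 N acts at 2.5 m along the ladder; its horizontal arm is 2.5·cos71° = 0.8139 m → τ = 219.8 N·m clockwise.
Person: 63×10 = 630 N at 2.8 m → arm 0.9116 m → τ = 574.3 N·m clockwise.
Wall normal N acts horizontally at the top; its moment arm is the height L sinθ = 5·sin71° = 4.728 m, counterclockwise.
Setting net torque to zero: N × 4.728 = 794.1 → N = 168 N.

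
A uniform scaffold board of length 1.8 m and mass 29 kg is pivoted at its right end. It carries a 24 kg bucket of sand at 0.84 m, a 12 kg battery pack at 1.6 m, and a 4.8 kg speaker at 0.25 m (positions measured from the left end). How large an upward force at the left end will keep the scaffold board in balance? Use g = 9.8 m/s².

Sum moments about the right end (the unknown pivot reaction has zero arm there).
Beam weight: 29 × 9.8 = 284.2 N down at 0.9 m → arm 0.9 m, τ = 284.2 × 0.9 = 255.8 N·m counterclockwise.
Bucket of sand: 24 × 9.8 = 235.2 N down at 0.84 m → arm 0.96 m, τ = 235.2 × 0.96 = 225.8 N·m counterclockwise.
Battery pack: 12 × 9.8 = 117.6 N down at 1.6 m → arm 0.2 m, τ = 117.6 × 0.2 = 23.52 N·m counterclockwise.
Speaker: 4.8 × 9.8 = 47.04 N down at 0.25 m → arm 1.55 m, τ = 47.04 × 1.55 = 72.91 N·m counterclockwise.
Net moment of the loads = 578 N·m counterclockwise.
The upward force F acts at the left end, arm 1.8 m, giving F × 1.8 clockwise.
Setting net torque to zero: F × 1.8 = 578 → F = 578 / 1.8 = 321 N.

F ≈ 321 N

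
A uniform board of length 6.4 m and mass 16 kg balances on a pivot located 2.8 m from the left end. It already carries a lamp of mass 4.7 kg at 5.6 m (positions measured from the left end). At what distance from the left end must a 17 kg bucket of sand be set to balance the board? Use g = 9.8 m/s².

x ≈ 1.65 m from the left end

Choose the pivot (at 2.8 m from the left end) as the axis so the support reaction has zero arm there.
Beam weight: 16 × 9.8 = 156.8 N down at 3.2 m → arm 0.4 m, τ = 156.8 × 0.4 = 62.72 N·m clockwise.
Lamp: 4.7 × 9.8 = 46.06 N down at 5.6 m → arm 2.8 m, τ = 46.06 × 2.8 = 129 N·m clockwise.
Net moment of existing loads = 191.7 N·m clockwise.
The bucket of sand weighs 17 × 9.8 = 166.6 N and must supply an equal counterclockwise moment, so its lever arm about the pivot is 191.7 / 166.6 = 1.15 m.
That puts it at 2.8 − 1.15 = 1.65 m from the left end.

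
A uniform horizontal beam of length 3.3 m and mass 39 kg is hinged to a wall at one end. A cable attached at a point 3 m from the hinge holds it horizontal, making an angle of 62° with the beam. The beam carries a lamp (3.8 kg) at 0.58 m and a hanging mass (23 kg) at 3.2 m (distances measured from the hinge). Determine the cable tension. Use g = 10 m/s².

T ≈ 529 N

Choose the hinge as the axis so the unknown hinge reaction has zero arm there.
Beam weight: 39 × 10 = 390 N down at 1.65 m → arm 1.65 m, τ = 390 × 1.65 = 643.5 N·m clockwise.
Lamp: 3.8 × 10 = 38 N down at 0.58 m → arm 0.58 m, τ = 38 × 0.58 = 22.04 N·m clockwise.
Hanging mass: 23 × 10 = 230 N down at 3.2 m → arm 3.2 m, τ = 230 × 3.2 = 736 N·m clockwise.
Total clockwise load moment = 1402 N·m.
The cable tension T acts at 3 m; only its component perpendicular to the beam, T sinθ, produces torque. sin 62° = 0.8829.
For rotational equilibrium, T × 3 × 0.8829 = 1402, so T = 1402 / 2.649 = 529 N.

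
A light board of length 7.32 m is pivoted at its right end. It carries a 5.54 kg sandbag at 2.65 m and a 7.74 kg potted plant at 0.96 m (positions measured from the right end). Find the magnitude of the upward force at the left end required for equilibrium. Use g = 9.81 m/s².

F ≈ 29.6 N

Take moments about the right end.
Sandbag: 5.54 × 9.81 = 54.35 N down at 2.65 m → arm 2.65 m, τ = 54.35 × 2.65 = 144 N·m counterclockwise.
Potted plant: 7.74 × 9.81 = 75.93 N down at 0.96 m → arm 0.96 m, τ = 75.93 × 0.96 = 72.89 N·m counterclockwise.
Net moment of the loads = 216.9 N·m counterclockwise.
The upward force F acts at the left end, arm 7.32 m, giving F × 7.32 clockwise.
Setting net torque to zero: F × 7.32 = 216.9 → F = 216.9 / 7.32 = 29.6 N.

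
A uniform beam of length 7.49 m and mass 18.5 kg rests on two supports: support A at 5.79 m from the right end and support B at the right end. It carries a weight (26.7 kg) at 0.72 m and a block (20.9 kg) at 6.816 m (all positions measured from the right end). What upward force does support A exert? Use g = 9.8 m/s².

About support B:
Beam weight: 18.5 × 9.8 = 181.3 N down at 3.745 m → arm 3.745 m, τ = 181.3 × 3.745 = 679 N·m counterclockwise.
Weight: 26.7 × 9.8 = 261.7 N down at 0.72 m → arm 0.72 m, τ = 261.7 × 0.72 = 188.4 N·m counterclockwise.
Block: 20.9 × 9.8 = 204.8 N down at 6.816 m → arm 6.816 m, τ = 204.8 × 6.816 = 1396 N·m counterclockwise.
Net load moment about support B = 2263 N·m counterclockwise.
Reaction R at support A is upward at 5.79 m, arm 5.79 m → moment R × 5.79 clockwise.
For rotational equilibrium, R × 5.79 = 2263, so R = 391 N.

R_A ≈ 391 N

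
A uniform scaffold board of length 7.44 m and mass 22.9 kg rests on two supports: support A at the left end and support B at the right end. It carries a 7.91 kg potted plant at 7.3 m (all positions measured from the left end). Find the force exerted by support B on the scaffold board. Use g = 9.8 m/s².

R_B ≈ 188 N

Taking torques about support A:
Beam weight: 22.9 × 9.8 = 224.4 N down at 3.72 m → arm 3.72 m, τ = 224.4 × 3.72 = 834.8 N·m clockwise.
Potted plant: 7.91 × 9.8 = 77.52 N down at 7.3 m → arm 7.3 m, τ = 77.52 × 7.3 = 565.9 N·m clockwise.
Net load moment about support A = 1401 N·m clockwise.
Reaction R at support B is upward at 7.44 m, arm 7.44 m → moment R × 7.44 counterclockwise.
Στ = 0 ⇒ R × 7.44 = 1401 ⇒ R = 188 N.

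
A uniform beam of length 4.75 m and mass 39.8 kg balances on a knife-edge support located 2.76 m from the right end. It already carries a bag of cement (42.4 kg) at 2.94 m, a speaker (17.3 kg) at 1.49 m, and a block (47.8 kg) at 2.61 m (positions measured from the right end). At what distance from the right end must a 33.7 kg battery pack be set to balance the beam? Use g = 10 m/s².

x ≈ 3.85 m from the right end

Take moments about the knife-edge support (at 2.76 m from the right end).
Beam weight: 39.8 × 10 = 398 N down at 2.375 m → arm 0.385 m, τ = 398 × 0.385 = 153.2 N·m clockwise.
Bag of cement: 42.4 × 10 = 424 N down at 2.94 m → arm 0.18 m, τ = 424 × 0.18 = 76.32 N·m counterclockwise.
Speaker: 17.3 × 10 = 173 N down at 1.49 m → arm 1.27 m, τ = 173 × 1.27 = 219.7 N·m clockwise.
Block: 47.8 × 10 = 478 N down at 2.61 m → arm 0.15 m, τ = 478 × 0.15 = 71.7 N·m clockwise.
Net moment of existing loads = 368.3 N·m clockwise.
The battery pack weighs 33.7 × 10 = 337 N and must supply an equal counterclockwise moment, so its lever arm about the knife-edge support is 368.3 / 337 = 1.09 m.
That puts it at 2.76 + 1.09 = 3.85 m from the right end.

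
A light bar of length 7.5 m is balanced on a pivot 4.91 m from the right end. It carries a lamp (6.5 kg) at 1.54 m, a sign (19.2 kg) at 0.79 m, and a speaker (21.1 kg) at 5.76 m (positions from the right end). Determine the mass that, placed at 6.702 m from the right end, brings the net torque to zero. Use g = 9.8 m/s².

Sum moments about the pivot (at 4.91 m from the right end) (the support reaction has zero arm there).
Lamp: 6.5 × 9.8 = 63.7 N down at 1.54 m → arm 3.37 m, τ = 63.7 × 3.37 = 214.7 N·m clockwise.
Sign: 19.2 × 9.8 = 188.2 N down at 0.79 m → arm 4.12 m, τ = 188.2 × 4.12 = 775.4 N·m clockwise.
Speaker: 21.1 × 9.8 = 206.8 N down at 5.76 m → arm 0.85 m, τ = 206.8 × 0.85 = 175.8 N·m counterclockwise.
Net moment of known loads = 814.3 N·m clockwise.
An unknown mass m at 6.702 m has arm 1.792 m; its moment is m·g·1.792 counterclockwise.
Στ = 0 ⇒ m × 9.8 × 1.792 = 814.3 ⇒ m = 814.3 / (9.8 × 1.792) = 46.4 kg.

m ≈ 46.4 kg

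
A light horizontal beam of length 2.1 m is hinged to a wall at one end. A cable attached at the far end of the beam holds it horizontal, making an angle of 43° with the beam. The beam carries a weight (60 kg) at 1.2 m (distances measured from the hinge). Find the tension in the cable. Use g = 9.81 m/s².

Choose the hinge as the axis so the unknown hinge reaction has zero arm there.
Weight: 60 × 9.81 = 588.6 N down at 1.2 m → arm 1.2 m, τ = 588.6 × 1.2 = 706.3 N·m clockwise.
Total clockwise load moment = 706.3 N·m.
The cable tension T acts at 2.1 m; only its component perpendicular to the beam, T sinθ, produces torque. sin 43° = 0.682.
Balancing moments: T × 2.1 × 0.682 = 706.3, giving T = 706.3 / 1.432 = 493 N.

T ≈ 493 N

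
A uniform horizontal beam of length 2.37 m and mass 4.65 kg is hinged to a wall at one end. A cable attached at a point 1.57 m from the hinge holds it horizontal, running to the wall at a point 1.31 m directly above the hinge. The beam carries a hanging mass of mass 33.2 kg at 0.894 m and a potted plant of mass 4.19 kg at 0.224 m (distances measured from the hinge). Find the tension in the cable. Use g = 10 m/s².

Taking torques about the hinge:
Beam weight: 4.65 × 10 = 46.5 N down at 1.185 m → arm 1.185 m, τ = 46.5 × 1.185 = 55.1 N·m clockwise.
Hanging mass: 33.2 × 10 = 332 N down at 0.894 m → arm 0.894 m, τ = 332 × 0.894 = 296.8 N·m clockwise.
Potted plant: 4.19 × 10 = 41.9 N down at 0.224 m → arm 0.224 m, τ = 41.9 × 0.224 = 9.386 N·m clockwise.
Total clockwise load moment = 361.3 N·m.
The cable tension T acts at 1.57 m; only its component perpendicular to the beam, T sinθ, produces torque. sinθ = h/√(h²+d²) = 1.31/√(1.31²+1.57²) = 0.6407.
For rotational equilibrium, T × 1.57 × 0.6407 = 361.3, so T = 361.3 / 1.006 = 359 N.

T ≈ 359 N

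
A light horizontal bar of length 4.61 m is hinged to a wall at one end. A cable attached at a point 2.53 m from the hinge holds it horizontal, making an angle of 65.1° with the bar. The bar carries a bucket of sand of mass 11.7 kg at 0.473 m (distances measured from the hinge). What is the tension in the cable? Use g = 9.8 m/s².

Take moments about the hinge.
Bucket of sand: 11.7 × 9.8 = 114.7 N down at 0.473 m → arm 0.473 m, τ = 114.7 × 0.473 = 54.25 N·m clockwise.
Total clockwise load moment = 54.25 N·m.
The cable tension T acts at 2.53 m; only its component perpendicular to the bar, T sinθ, produces torque. sin 65.1° = 0.907.
Setting net torque to zero: T × 2.53 × 0.907 = 54.25 → T = 54.25 / 2.295 = 23.6 N.

T ≈ 23.6 N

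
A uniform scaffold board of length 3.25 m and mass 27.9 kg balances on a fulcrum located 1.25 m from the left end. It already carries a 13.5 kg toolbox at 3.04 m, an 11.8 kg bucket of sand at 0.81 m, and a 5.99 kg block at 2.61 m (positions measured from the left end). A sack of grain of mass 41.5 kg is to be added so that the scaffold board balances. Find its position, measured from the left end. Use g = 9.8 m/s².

Sum moments about the fulcrum (at 1.25 m from the left end) (the support reaction has zero arm there).
Beam weight: 27.9 × 9.8 = 273.4 N down at 1.625 m → arm 0.375 m, τ = 273.4 × 0.375 = 102.5 N·m clockwise.
Toolbox: 13.5 × 9.8 = 132.3 N down at 3.04 m → arm 1.79 m, τ = 132.3 × 1.79 = 236.8 N·m clockwise.
Bucket of sand: 11.8 × 9.8 = 115.6 N down at 0.81 m → arm 0.44 m, τ = 115.6 × 0.44 = 50.86 N·m counterclockwise.
Block: 5.99 × 9.8 = 58.7 N down at 2.61 m → arm 1.36 m, τ = 58.7 × 1.36 = 79.83 N·m clockwise.
Net moment of existing loads = 368.3 N·m clockwise.
The sack of grain weighs 41.5 × 9.8 = 406.7 N and must supply an equal counterclockwise moment, so its lever arm about the fulcrum is 368.3 / 406.7 = 0.906 m.
That puts it at 1.25 − 0.906 = 0.344 m from the left end.

x ≈ 0.344 m from the left end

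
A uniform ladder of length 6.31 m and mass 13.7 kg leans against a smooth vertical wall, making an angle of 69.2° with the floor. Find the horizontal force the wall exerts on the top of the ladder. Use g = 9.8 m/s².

N_wall ≈ 25.5 N

Taking torques about the foot of the ladder:
Ladder weight 13.7×9.8 = 134.3 N acts at 3.155 m along the ladder; its horizontal arm is 3.155·cos69.2° = 1.12 m → τ = 150.4 N·m clockwise.
Wall normal N acts horizontally at the top; its moment arm is the height L sinθ = 6.31·sin69.2° = 5.899 m, counterclockwise.
Setting net torque to zero: N × 5.899 = 150.4 → N = 25.5 N.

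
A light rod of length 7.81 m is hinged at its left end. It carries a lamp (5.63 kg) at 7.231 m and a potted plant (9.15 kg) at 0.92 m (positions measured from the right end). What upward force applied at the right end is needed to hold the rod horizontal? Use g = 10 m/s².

F ≈ 84.9 N

Taking torques about the left end:
Lamp: 5.63 × 10 = 56.3 N down at 7.231 m → arm 0.579 m, τ = 56.3 × 0.579 = 32.6 N·m clockwise.
Potted plant: 9.15 × 10 = 91.5 N down at 0.92 m → arm 6.89 m, τ = 91.5 × 6.89 = 630.4 N·m clockwise.
Net moment of the loads = 663 N·m clockwise.
The upward force F acts at the right end, arm 7.81 m, giving F × 7.81 counterclockwise.
Setting net torque to zero: F × 7.81 = 663 → F = 663 / 7.81 = 84.9 N.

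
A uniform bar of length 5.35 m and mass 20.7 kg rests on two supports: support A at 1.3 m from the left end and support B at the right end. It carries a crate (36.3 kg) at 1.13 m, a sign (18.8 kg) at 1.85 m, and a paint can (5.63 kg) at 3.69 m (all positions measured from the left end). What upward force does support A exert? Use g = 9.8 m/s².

Take moments about support B.
Beam weight: 20.7 × 9.8 = 202.9 N down at 2.675 m → arm 2.675 m, τ = 202.9 × 2.675 = 542.8 N·m counterclockwise.
Crate: 36.3 × 9.8 = 355.7 N down at 1.13 m → arm 4.22 m, τ = 355.7 × 4.22 = 1501 N·m counterclockwise.
Sign: 18.8 × 9.8 = 184.2 N down at 1.85 m → arm 3.5 m, τ = 184.2 × 3.5 = 644.7 N·m counterclockwise.
Paint can: 5.63 × 9.8 = 55.17 N down at 3.69 m → arm 1.66 m, τ = 55.17 × 1.66 = 91.58 N·m counterclockwise.
Net load moment about support B = 2780 N·m counterclockwise.
Reaction R at support A is upward at 1.3 m, arm 4.05 m → moment R × 4.05 clockwise.
For rotational equilibrium, R × 4.05 = 2780, so R = 686 N.

R_A ≈ 686 N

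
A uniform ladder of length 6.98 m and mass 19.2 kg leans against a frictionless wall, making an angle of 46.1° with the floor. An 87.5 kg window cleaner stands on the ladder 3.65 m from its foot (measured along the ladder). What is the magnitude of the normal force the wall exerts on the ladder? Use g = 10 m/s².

Taking torques about the foot of the ladder:
Ladder weight 19.2×10 = 192 N acts at 3.49 m along the ladder; its horizontal arm is 3.49·cos46.1° = 2.42 m → τ = 464.6 N·m clockwise.
Window cleaner: 87.5×10 = 875 N at 3.65 m → arm 2.531 m → τ = 2215 N·m clockwise.
Wall normal N acts horizontally at the top; its moment arm is the height L sinθ = 6.98·sin46.1° = 5.029 m, counterclockwise.
Στ = 0 ⇒ N × 5.029 = 2680 ⇒ N = 533 N.

N_wall ≈ 533 N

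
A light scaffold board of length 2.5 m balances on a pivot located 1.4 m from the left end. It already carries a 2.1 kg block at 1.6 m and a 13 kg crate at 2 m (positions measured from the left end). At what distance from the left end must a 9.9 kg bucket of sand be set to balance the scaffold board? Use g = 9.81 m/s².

x ≈ 0.57 m from the left end

Take moments about the pivot (at 1.4 m from the left end).
Block: 2.1 × 9.81 = 20.6 N down at 1.6 m → arm 0.2 m, τ = 20.6 × 0.2 = 4.12 N·m clockwise.
Crate: 13 × 9.81 = 127.5 N down at 2 m → arm 0.6 m, τ = 127.5 × 0.6 = 76.5 N·m clockwise.
Net moment of existing loads = 80.62 N·m clockwise.
The bucket of sand weighs 9.9 × 9.81 = 97.12 N and must supply an equal counterclockwise moment, so its lever arm about the pivot is 80.62 / 97.12 = 0.83 m.
That puts it at 1.4 − 0.83 = 0.57 m from the left end.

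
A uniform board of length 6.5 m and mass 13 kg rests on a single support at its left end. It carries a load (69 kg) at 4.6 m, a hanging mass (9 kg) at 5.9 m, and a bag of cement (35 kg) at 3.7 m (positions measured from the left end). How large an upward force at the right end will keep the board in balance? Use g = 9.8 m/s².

F ≈ 818 N

About the left end:
Beam weight: 13 × 9.8 = 127.4 N down at 3.25 m → arm 3.25 m, τ = 127.4 × 3.25 = 414.1 N·m clockwise.
Load: 69 × 9.8 = 676.2 N down at 4.6 m → arm 4.6 m, τ = 676.2 × 4.6 = 3111 N·m clockwise.
Hanging mass: 9 × 9.8 = 88.2 N down at 5.9 m → arm 5.9 m, τ = 88.2 × 5.9 = 520.4 N·m clockwise.
Bag of cement: 35 × 9.8 = 343 N down at 3.7 m → arm 3.7 m, τ = 343 × 3.7 = 1269 N·m clockwise.
Net moment of the loads = 5314 N·m clockwise.
The upward force F acts at the right end, arm 6.5 m, giving F × 6.5 counterclockwise.
Setting net torque to zero: F × 6.5 = 5314 → F = 5314 / 6.5 = 818 N.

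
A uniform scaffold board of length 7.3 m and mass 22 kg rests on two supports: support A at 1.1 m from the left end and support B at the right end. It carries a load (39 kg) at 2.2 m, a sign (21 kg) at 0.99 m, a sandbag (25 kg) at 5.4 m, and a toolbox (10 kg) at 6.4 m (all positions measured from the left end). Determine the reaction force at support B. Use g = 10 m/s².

Take moments about support A.
Beam weight: 22 × 10 = 220 N down at 3.65 m → arm 2.55 m, τ = 220 × 2.55 = 561 N·m clockwise.
Load: 39 × 10 = 390 N down at 2.2 m → arm 1.1 m, τ = 390 × 1.1 = 429 N·m clockwise.
Sign: 21 × 10 = 210 N down at 0.99 m → arm 0.11 m, τ = 210 × 0.11 = 23.1 N·m counterclockwise.
Sandbag: 25 × 10 = 250 N down at 5.4 m → arm 4.3 m, τ = 250 × 4.3 = 1075 N·m clockwise.
Toolbox: 10 × 10 = 100 N down at 6.4 m → arm 5.3 m, τ = 100 × 5.3 = 530 N·m clockwise.
Net load moment about support A = 2572 N·m clockwise.
Reaction R at support B is upward at 7.3 m, arm 6.2 m → moment R × 6.2 counterclockwise.
Στ = 0 ⇒ R × 6.2 = 2572 ⇒ R = 415 N.

R_B ≈ 415 N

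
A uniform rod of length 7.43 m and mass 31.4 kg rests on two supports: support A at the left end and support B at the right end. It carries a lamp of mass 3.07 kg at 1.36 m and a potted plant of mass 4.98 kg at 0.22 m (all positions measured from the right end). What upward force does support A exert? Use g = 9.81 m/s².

Taking torques about support B:
Beam weight: 31.4 × 9.81 = 308 N down at 3.715 m → arm 3.715 m, τ = 308 × 3.715 = 1144 N·m counterclockwise.
Lamp: 3.07 × 9.81 = 30.12 N down at 1.36 m → arm 1.36 m, τ = 30.12 × 1.36 = 40.96 N·m counterclockwise.
Potted plant: 4.98 × 9.81 = 48.85 N down at 0.22 m → arm 0.22 m, τ = 48.85 × 0.22 = 10.75 N·m counterclockwise.
Net load moment about support B = 1196 N·m counterclockwise.
Reaction R at support A is upward at 7.43 m, arm 7.43 m → moment R × 7.43 clockwise.
Setting net torque to zero: R × 7.43 = 1196 → R = 161 N.

R_A ≈ 161 N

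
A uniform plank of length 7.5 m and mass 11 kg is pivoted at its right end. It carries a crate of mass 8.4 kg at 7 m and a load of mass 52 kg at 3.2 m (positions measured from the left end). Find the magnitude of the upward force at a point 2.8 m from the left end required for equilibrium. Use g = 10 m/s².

F ≈ 572 N

Taking torques about the right end:
Beam weight: 11 × 10 = 110 N down at 3.75 m → arm 3.75 m, τ = 110 × 3.75 = 412.5 N·m counterclockwise.
Crate: 8.4 × 10 = 84 N down at 7 m → arm 0.5 m, τ = 84 × 0.5 = 42 N·m counterclockwise.
Load: 52 × 10 = 520 N down at 3.2 m → arm 4.3 m, τ = 520 × 4.3 = 2236 N·m counterclockwise.
Net moment of the loads = 2690 N·m counterclockwise.
The upward force F acts at a point 2.8 m from the left end, arm 4.7 m, giving F × 4.7 clockwise.
For rotational equilibrium, F × 4.7 = 2690, so F = 2690 / 4.7 = 572 N.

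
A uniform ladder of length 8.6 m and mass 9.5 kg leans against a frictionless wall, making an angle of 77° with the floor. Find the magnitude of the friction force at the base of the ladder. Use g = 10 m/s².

Sum moments about the foot of the ladder (the floor normal and friction both act there and drop out).
Ladder weight 9.5×10 = 95 N acts at 4.3 m along the ladder; its horizontal arm is 4.3·cos77° = 0.9673 m → τ = 91.89 N·m clockwise.
Wall normal N acts horizontally at the top; its moment arm is the height L sinθ = 8.6·sin77° = 8.38 m, counterclockwise.
Στ = 0 ⇒ N × 8.38 = 91.89 ⇒ N = 11 N.
ΣFx = 0: friction at the foot balances the wall's push, so f = N_wall = 11 N.

f ≈ 11 N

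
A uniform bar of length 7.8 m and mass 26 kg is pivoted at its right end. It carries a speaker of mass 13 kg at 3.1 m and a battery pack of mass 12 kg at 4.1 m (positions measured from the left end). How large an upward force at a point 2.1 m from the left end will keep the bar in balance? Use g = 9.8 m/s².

Sum moments about the right end (the unknown pivot reaction has zero arm there).
Beam weight: 26 × 9.8 = 254.8 N down at 3.9 m → arm 3.9 m, τ = 254.8 × 3.9 = 993.7 N·m counterclockwise.
Speaker: 13 × 9.8 = 127.4 N down at 3.1 m → arm 4.7 m, τ = 127.4 × 4.7 = 598.8 N·m counterclockwise.
Battery pack: 12 × 9.8 = 117.6 N down at 4.1 m → arm 3.7 m, τ = 117.6 × 3.7 = 435.1 N·m counterclockwise.
Net moment of the loads = 2028 N·m counterclockwise.
The upward force F acts at a point 2.1 m from the left end, arm 5.7 m, giving F × 5.7 clockwise.
Setting net torque to zero: F × 5.7 = 2028 → F = 2028 / 5.7 = 356 N.

F ≈ 356 N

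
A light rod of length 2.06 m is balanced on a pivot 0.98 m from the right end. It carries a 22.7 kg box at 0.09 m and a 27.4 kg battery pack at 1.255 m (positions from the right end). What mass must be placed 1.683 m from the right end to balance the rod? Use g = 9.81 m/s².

Sum moments about the pivot (at 0.98 m from the right end) (the support reaction has zero arm there).
Box: 22.7 × 9.81 = 222.7 N down at 0.09 m → arm 0.89 m, τ = 222.7 × 0.89 = 198.2 N·m clockwise.
Battery pack: 27.4 × 9.81 = 268.8 N down at 1.255 m → arm 0.275 m, τ = 268.8 × 0.275 = 73.92 N·m counterclockwise.
Net moment of known loads = 124.3 N·m clockwise.
An unknown mass m at 1.683 m has arm 0.703 m; its moment is m·g·0.703 counterclockwise.
Balancing moments: m × 9.81 × 0.703 = 124.3, giving m = 124.3 / (9.81 × 0.703) = 18 kg.

m ≈ 18 kg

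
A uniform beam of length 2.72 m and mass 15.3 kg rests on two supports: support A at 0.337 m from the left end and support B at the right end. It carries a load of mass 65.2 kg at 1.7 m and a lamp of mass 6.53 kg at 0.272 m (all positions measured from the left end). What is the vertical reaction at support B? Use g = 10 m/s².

Choose support A as the axis so its reaction then has zero moment arm.
Beam weight: 15.3 × 10 = 153 N down at 1.36 m → arm 1.023 m, τ = 153 × 1.023 = 156.5 N·m clockwise.
Load: 65.2 × 10 = 652 N down at 1.7 m → arm 1.363 m, τ = 652 × 1.363 = 888.7 N·m clockwise.
Lamp: 6.53 × 10 = 65.3 N down at 0.272 m → arm 0.065 m, τ = 65.3 × 0.065 = 4.245 N·m counterclockwise.
Net load moment about support A = 1041 N·m clockwise.
Reaction R at support B is upward at 2.72 m, arm 2.383 m → moment R × 2.383 counterclockwise.
For rotational equilibrium, R × 2.383 = 1041, so R = 437 N.

R_B ≈ 437 N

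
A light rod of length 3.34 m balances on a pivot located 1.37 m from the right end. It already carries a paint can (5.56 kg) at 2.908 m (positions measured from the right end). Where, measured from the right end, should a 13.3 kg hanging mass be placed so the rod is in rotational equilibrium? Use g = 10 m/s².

Take moments about the pivot (at 1.37 m from the right end).
Paint can: 5.56 × 10 = 55.6 N down at 2.908 m → arm 1.538 m, τ = 55.6 × 1.538 = 85.51 N·m counterclockwise.
Net moment of existing loads = 85.51 N·m counterclockwise.
The hanging mass weighs 13.3 × 10 = 133 N and must supply an equal clockwise moment, so its lever arm about the pivot is 85.51 / 133 = 0.643 m.
That puts it at 1.37 − 0.643 = 0.727 m from the right end.

x ≈ 0.727 m from the right end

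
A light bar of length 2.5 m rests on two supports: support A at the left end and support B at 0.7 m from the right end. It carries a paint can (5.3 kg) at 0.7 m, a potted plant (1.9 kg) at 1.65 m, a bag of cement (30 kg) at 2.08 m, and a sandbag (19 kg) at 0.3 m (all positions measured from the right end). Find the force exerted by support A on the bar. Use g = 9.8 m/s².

R_A ≈ 194 N

Take moments about support B.
Paint can: acts at the support B, moment arm 0 → no torque.
Potted plant: 1.9 × 9.8 = 18.62 N down at 1.65 m → arm 0.95 m, τ = 18.62 × 0.95 = 17.69 N·m counterclockwise.
Bag of cement: 30 × 9.8 = 294 N down at 2.08 m → arm 1.38 m, τ = 294 × 1.38 = 405.7 N·m counterclockwise.
Sandbag: 19 × 9.8 = 186.2 N down at 0.3 m → arm 0.4 m, τ = 186.2 × 0.4 = 74.48 N·m clockwise.
Net load moment about support B = 348.9 N·m counterclockwise.
Reaction R at support A is upward at 2.5 m, arm 1.8 m → moment R × 1.8 clockwise.
Setting net torque to zero: R × 1.8 = 348.9 → R = 194 N.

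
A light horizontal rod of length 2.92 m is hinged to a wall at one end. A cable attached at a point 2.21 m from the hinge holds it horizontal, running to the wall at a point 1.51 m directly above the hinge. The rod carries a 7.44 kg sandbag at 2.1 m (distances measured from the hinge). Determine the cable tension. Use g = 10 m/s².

Sum moments about the hinge (the unknown hinge reaction has zero arm there).
Sandbag: 7.44 × 10 = 74.4 N down at 2.1 m → arm 2.1 m, τ = 74.4 × 2.1 = 156.2 N·m clockwise.
Total clockwise load moment = 156.2 N·m.
The cable tension T acts at 2.21 m; only its component perpendicular to the rod, T sinθ, produces torque. sinθ = h/√(h²+d²) = 1.51/√(1.51²+2.21²) = 0.5641.
For rotational equilibrium, T × 2.21 × 0.5641 = 156.2, so T = 156.2 / 1.247 = 125 N.

T ≈ 125 N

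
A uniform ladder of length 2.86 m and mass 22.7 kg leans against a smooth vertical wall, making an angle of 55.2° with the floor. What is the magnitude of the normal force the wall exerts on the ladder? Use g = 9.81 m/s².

Choose the foot of the ladder as the axis so the floor normal and friction both act there and drop out.
Ladder weight 22.7×9.81 = 222.7 N acts at 1.43 m along the ladder; its horizontal arm is 1.43·cos55.2° = 0.8161 m → τ = 181.7 N·m clockwise.
Wall normal N acts horizontally at the top; its moment arm is the height L sinθ = 2.86·sin55.2° = 2.348 m, counterclockwise.
For rotational equilibrium, N × 2.348 = 181.7, so N = 77.4 N.

N_wall ≈ 77.4 N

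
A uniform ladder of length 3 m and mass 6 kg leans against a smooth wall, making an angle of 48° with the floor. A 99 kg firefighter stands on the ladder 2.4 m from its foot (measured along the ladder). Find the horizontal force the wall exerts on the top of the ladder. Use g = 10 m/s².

Choose the foot of the ladder as the axis so the floor normal and friction both act there and drop out.
Ladder weight 6×10 = 60 N acts at 1.5 m along the ladder; its horizontal arm is 1.5·cos48° = 1.004 m → τ = 60.24 N·m clockwise.
Firefighter: 99×10 = 990 N at 2.4 m → arm 1.606 m → τ = 1590 N·m clockwise.
Wall normal N acts horizontally at the top; its moment arm is the height L sinθ = 3·sin48° = 2.229 m, counterclockwise.
Στ = 0 ⇒ N × 2.229 = 1650 ⇒ N = 740 N.

N_wall ≈ 740 N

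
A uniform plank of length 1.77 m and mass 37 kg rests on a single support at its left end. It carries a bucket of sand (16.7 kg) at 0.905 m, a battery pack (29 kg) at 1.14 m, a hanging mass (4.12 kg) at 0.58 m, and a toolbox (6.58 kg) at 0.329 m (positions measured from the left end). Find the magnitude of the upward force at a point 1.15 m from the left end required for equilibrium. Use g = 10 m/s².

Sum moments about the left end (the unknown pivot reaction has zero arm there).
Beam weight: 37 × 10 = 370 N down at 0.885 m → arm 0.885 m, τ = 370 × 0.885 = 327.4 N·m clockwise.
Bucket of sand: 16.7 × 10 = 167 N down at 0.905 m → arm 0.905 m, τ = 167 × 0.905 = 151.1 N·m clockwise.
Battery pack: 29 × 10 = 290 N down at 1.14 m → arm 1.14 m, τ = 290 × 1.14 = 330.6 N·m clockwise.
Hanging mass: 4.12 × 10 = 41.2 N down at 0.58 m → arm 0.58 m, τ = 41.2 × 0.58 = 23.9 N·m clockwise.
Toolbox: 6.58 × 10 = 65.8 N down at 0.329 m → arm 0.329 m, τ = 65.8 × 0.329 = 21.65 N·m clockwise.
Net moment of the loads = 854.6 N·m clockwise.
The upward force F acts at a point 1.15 m from the left end, arm 1.15 m, giving F × 1.15 counterclockwise.
For rotational equilibrium, F × 1.15 = 854.6, so F = 854.6 / 1.15 = 743 N.

F ≈ 743 N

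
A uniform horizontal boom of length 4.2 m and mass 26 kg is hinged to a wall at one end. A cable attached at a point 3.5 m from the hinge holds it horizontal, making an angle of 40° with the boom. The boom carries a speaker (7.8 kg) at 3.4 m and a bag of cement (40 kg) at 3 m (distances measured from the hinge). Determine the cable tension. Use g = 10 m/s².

Choose the hinge as the axis so the unknown hinge reaction has zero arm there.
Beam weight: 26 × 10 = 260 N down at 2.1 m → arm 2.1 m, τ = 260 × 2.1 = 546 N·m clockwise.
Speaker: 7.8 × 10 = 78 N down at 3.4 m → arm 3.4 m, τ = 78 × 3.4 = 265.2 N·m clockwise.
Bag of cement: 40 × 10 = 400 N down at 3 m → arm 3 m, τ = 400 × 3 = 1200 N·m clockwise.
Total clockwise load moment = 2011 N·m.
The cable tension T acts at 3.5 m; only its component perpendicular to the boom, T sinθ, produces torque. sin 40° = 0.6428.
For rotational equilibrium, T × 3.5 × 0.6428 = 2011, so T = 2011 / 2.25 = 894 N.

T ≈ 894 N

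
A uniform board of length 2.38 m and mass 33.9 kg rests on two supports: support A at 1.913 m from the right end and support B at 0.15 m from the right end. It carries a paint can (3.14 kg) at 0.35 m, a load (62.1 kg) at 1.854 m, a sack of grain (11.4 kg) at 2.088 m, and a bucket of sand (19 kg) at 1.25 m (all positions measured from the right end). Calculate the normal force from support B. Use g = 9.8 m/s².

Take moments about support A.
Beam weight: 33.9 × 9.8 = 332.2 N down at 1.19 m → arm 0.723 m, τ = 332.2 × 0.723 = 240.2 N·m clockwise.
Paint can: 3.14 × 9.8 = 30.77 N down at 0.35 m → arm 1.563 m, τ = 30.77 × 1.563 = 48.09 N·m clockwise.
Load: 62.1 × 9.8 = 608.6 N down at 1.854 m → arm 0.059 m, τ = 608.6 × 0.059 = 35.91 N·m clockwise.
Sack of grain: 11.4 × 9.8 = 111.7 N down at 2.088 m → arm 0.175 m, τ = 111.7 × 0.175 = 19.55 N·m counterclockwise.
Bucket of sand: 19 × 9.8 = 186.2 N down at 1.25 m → arm 0.663 m, τ = 186.2 × 0.663 = 123.5 N·m clockwise.
Net load moment about support A = 428.1 N·m clockwise.
Reaction R at support B is upward at 0.15 m, arm 1.763 m → moment R × 1.763 counterclockwise.
Setting net torque to zero: R × 1.763 = 428.1 → R = 243 N.

R_B ≈ 243 N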